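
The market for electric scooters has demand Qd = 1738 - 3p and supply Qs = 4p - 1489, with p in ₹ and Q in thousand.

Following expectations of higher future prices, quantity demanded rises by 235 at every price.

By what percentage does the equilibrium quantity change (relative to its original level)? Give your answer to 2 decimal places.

+37.83

Initially, 1738 - 3p = 4p - 1489, so 3227 = 7p and p = 461, Q = 355.
The shock moves the curves to Qd = 1973 - 3p and Qs = 4p - 1489.
New equilibrium: 1973 - 3p = 4p - 1489 ⇒ 3462 = 7p ⇒ p = 3462/7 ≈ 494.5714, Q = 3425/7 ≈ 489.2857.
%ΔQ = (489.2857 − 355) / 355 × 100 = +37.83%.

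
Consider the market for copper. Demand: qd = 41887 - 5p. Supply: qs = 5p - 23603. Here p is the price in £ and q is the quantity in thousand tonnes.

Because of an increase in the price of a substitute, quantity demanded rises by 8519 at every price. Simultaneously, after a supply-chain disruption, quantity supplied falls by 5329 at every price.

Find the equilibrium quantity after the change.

10737

Initially, 41887 - 5p = 5p - 23603, so 65490 = 10p and p = 6549, q = 9142.
After the shift, demand is qd = 50406 - 5p and supply is qs = 5p - 28932.
Clearing the new market: 50406 - 5p = 5p - 28932, so p = 7933.8 and q = 10737.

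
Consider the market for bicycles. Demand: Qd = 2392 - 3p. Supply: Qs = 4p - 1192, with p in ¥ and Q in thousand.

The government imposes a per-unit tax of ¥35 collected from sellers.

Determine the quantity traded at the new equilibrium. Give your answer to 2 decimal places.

Before the shock: 2392 - 3p = 4p - 1192 ⇒ 3584 = 7p ⇒ p = 512, Q = 856.
Since sellers keep the price net of the tax, the effective supply curve becomes Qs = 4p - 1332.
Equate the new curves: 2392 - 3p = 4p - 1332, giving 3724 = 7p, p = 532, Q = 796.

796.00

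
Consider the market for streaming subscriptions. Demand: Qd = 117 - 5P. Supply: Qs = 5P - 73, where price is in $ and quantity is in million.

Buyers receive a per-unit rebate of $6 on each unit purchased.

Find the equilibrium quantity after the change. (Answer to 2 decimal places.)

Solve the original market: 117 - 5P = 5P - 73, hence P = 19 and Q = 22.
Since buyers' out-of-pocket price is the market price minus the rebate, the effective demand curve becomes Qd = 147 - 5P.
Setting them equal: 147 - 5P = 5P - 73 → 220 = 10P, so P = 22 and Q = 37.

37.00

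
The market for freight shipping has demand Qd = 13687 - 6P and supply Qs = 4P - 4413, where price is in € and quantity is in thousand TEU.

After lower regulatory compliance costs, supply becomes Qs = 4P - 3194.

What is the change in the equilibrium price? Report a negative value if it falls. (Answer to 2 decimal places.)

Original equilibrium: 13687 - 6P = 4P - 4413 gives 18100 = 10P, so P = 1810 and Q = 2827.
The shock moves the curves to Qd = 13687 - 6P and Qs = 4P - 3194.
Equate the new curves: 13687 - 6P = 4P - 3194, giving 16881 = 10P, P = 1688.1, Q = 3558.4.
ΔP = 1688.1 − 1810 = -121.90.

-121.90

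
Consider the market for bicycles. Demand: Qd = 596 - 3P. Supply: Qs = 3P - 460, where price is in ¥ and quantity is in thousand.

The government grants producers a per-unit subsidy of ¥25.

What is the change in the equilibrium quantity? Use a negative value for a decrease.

+37.5

Initially, 596 - 3P = 3P - 460, so 1056 = 6P and P = 176, Q = 68.
Since sellers receive the price plus the subsidy, the effective supply curve becomes Qs = 3P - 385.
Setting them equal: 596 - 3P = 3P - 385 → 981 = 6P, so P = 163.5 and Q = 105.5.
ΔQ = 105.5 − 68 = +37.5.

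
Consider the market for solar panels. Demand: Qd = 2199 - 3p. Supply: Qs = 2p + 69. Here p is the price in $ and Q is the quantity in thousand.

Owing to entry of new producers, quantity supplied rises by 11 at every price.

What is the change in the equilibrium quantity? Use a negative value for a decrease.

+6.6

Original equilibrium: 2199 - 3p = 2p + 69 gives 2130 = 5p, so p = 426 and Q = 921.
With the change applied: demand Qd = 2199 - 3p, supply Qs = 2p + 80.
Clearing the new market: 2199 - 3p = 2p + 80, so p = 423.8 and Q = 927.6.
ΔQ = 927.6 − 921 = +6.6.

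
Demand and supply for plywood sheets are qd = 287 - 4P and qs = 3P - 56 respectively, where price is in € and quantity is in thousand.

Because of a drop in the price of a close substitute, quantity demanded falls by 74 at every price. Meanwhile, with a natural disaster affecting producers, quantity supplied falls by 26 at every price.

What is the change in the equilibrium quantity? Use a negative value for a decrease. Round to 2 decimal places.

Before the shock: 287 - 4P = 3P - 56 ⇒ 343 = 7P ⇒ P = 49, q = 91.
After the shift, demand is qd = 213 - 4P and supply is qs = 3P - 82.
Equate the new curves: 213 - 4P = 3P - 82, giving 295 = 7P, P = 295/7 ≈ 42.1429, q = 311/7 ≈ 44.4286.
Δq = 44.4286 − 91 = -46.57.

-46.57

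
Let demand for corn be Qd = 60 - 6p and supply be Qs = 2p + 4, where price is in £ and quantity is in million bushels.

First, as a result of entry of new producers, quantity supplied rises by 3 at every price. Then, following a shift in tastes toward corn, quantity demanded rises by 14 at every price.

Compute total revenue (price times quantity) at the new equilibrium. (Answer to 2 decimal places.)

Before the shock: 60 - 6p = 2p + 4 ⇒ 56 = 8p ⇒ p = 7, Q = 18.
The new curves are Qd = 74 - 6p (demand) and Qs = 2p + 7 (supply).
Equate the new curves: 74 - 6p = 2p + 7, giving 67 = 8p, p = 8.375, Q = 23.75.
New expenditure = 8.375 × 23.75 = 198.91.

198.91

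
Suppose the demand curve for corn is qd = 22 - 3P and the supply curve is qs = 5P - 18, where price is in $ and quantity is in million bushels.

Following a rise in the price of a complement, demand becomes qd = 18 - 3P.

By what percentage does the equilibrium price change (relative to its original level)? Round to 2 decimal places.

-10.00

Before the shock: 22 - 3P = 5P - 18 ⇒ 40 = 8P ⇒ P = 5, q = 7.
With the change applied: demand qd = 18 - 3P, supply qs = 5P - 18.
Clearing the new market: 18 - 3P = 5P - 18, so P = 4.5 and q = 4.5.
%ΔP = (4.5 − 5) / 5 × 100 = -10.00%.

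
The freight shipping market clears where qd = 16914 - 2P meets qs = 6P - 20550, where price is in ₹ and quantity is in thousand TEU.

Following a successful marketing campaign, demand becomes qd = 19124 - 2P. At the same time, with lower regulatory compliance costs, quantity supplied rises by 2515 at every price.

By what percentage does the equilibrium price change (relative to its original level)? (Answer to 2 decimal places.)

Solve the original market: 16914 - 2P = 6P - 20550, hence P = 4683 and q = 7548.
The shock moves the curves to qd = 19124 - 2P and qs = 6P - 18035.
Clearing the new market: 19124 - 2P = 6P - 18035, so P = 4644.875 and q = 9834.25.
%ΔP = (4644.875 − 4683) / 4683 × 100 = -0.81%.

-0.81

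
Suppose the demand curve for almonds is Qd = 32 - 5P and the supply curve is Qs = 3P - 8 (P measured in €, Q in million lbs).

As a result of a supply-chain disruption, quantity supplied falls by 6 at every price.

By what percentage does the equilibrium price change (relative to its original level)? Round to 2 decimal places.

Solve the original market: 32 - 5P = 3P - 8, hence P = 5 and Q = 7.
With the change applied: demand Qd = 32 - 5P, supply Qs = 3P - 14.
Clearing the new market: 32 - 5P = 3P - 14, so P = 5.75 and Q = 3.25.
%ΔP = (5.75 − 5) / 5 × 100 = +15.00%.

+15.00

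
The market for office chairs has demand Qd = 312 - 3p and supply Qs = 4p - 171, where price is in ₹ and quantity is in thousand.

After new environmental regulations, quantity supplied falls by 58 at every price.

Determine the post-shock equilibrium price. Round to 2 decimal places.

Original equilibrium: 312 - 3p = 4p - 171 gives 483 = 7p, so p = 69 and Q = 105.
With the change applied: demand Qd = 312 - 3p, supply Qs = 4p - 229.
Equate the new curves: 312 - 3p = 4p - 229, giving 541 = 7p, p = 541/7 ≈ 77.2857, Q = 561/7 ≈ 80.1429.

77.29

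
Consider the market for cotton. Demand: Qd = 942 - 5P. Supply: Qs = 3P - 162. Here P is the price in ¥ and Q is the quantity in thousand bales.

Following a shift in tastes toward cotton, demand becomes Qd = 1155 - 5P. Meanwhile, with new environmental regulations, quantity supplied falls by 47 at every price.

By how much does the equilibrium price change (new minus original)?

Before the shock: 942 - 5P = 3P - 162 ⇒ 1104 = 8P ⇒ P = 138, Q = 252.
After the shift, demand is Qd = 1155 - 5P and supply is Qs = 3P - 209.
Clearing the new market: 1155 - 5P = 3P - 209, so P = 170.5 and Q = 302.5.
ΔP = 170.5 − 138 = +32.5.

+32.5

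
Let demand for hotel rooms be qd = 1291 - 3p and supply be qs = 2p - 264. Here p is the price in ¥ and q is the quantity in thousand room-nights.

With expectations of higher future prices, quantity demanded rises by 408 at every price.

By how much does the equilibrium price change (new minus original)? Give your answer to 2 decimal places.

Solve the original market: 1291 - 3p = 2p - 264, hence p = 311 and q = 358.
With the change applied: demand qd = 1699 - 3p, supply qs = 2p - 264.
Setting them equal: 1699 - 3p = 2p - 264 → 1963 = 5p, so p = 392.6 and q = 521.2.
Δp = 392.6 − 311 = +81.60.

+81.60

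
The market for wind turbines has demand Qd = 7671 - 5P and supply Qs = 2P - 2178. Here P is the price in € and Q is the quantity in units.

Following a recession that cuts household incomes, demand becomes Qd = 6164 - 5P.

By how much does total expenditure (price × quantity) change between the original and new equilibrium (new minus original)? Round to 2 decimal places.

Solve the original market: 7671 - 5P = 2P - 2178, hence P = 1407 and Q = 636.
With the change applied: demand Qd = 6164 - 5P, supply Qs = 2P - 2178.
Clearing the new market: 6164 - 5P = 2P - 2178, so P = 8342/7 ≈ 1191.7143 and Q = 1438/7 ≈ 205.4286.
Expenditure moves from 1407×636 = 894852 to 1191.7143×205.4286 = 244812.1633; change = -650039.84.

-650039.84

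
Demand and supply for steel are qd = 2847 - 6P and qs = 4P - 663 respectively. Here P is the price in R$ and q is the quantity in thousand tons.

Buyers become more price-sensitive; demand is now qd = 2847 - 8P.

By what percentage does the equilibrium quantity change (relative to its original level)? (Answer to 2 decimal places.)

Before the shock: 2847 - 6P = 4P - 663 ⇒ 3510 = 10P ⇒ P = 351, q = 741.
The shock moves the curves to qd = 2847 - 8P and qs = 4P - 663.
Clearing the new market: 2847 - 8P = 4P - 663, so P = 292.5 and q = 507.
%Δq = (507 − 741) / 741 × 100 = -31.58%.

-31.58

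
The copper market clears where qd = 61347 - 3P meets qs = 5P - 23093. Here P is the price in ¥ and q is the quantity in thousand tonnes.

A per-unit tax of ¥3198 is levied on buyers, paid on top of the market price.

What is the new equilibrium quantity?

Original equilibrium: 61347 - 3P = 5P - 23093 gives 84440 = 8P, so P = 10555 and q = 29682.
Since buyers pay the price plus the tax, the effective demand curve becomes qd = 51753 - 3P.
Equate the new curves: 51753 - 3P = 5P - 23093, giving 74846 = 8P, P = 9355.75, q = 23685.75.

23685.75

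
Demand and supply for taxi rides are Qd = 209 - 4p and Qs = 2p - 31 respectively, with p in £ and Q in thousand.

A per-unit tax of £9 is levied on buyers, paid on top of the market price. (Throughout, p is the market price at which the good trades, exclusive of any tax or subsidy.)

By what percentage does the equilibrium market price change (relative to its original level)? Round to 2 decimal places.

-15.00

Initially, 209 - 4p = 2p - 31, so 240 = 6p and p = 40, Q = 49.
Since buyers pay the price plus the tax, the effective demand curve becomes Qd = 173 - 4p.
New equilibrium: 173 - 4p = 2p - 31 ⇒ 204 = 6p ⇒ p = 34, Q = 37.
%Δp = (34 − 40) / 40 × 100 = -15.00%.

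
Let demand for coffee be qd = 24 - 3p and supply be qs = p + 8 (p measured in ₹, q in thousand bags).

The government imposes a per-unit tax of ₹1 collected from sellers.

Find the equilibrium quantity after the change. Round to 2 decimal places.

Initially, 24 - 3p = p + 8, so 16 = 4p and p = 4, q = 12.
Since sellers keep the price net of the tax, the effective supply curve becomes qs = p + 7.
New equilibrium: 24 - 3p = p + 7 ⇒ 17 = 4p ⇒ p = 4.25, q = 11.25.

11.25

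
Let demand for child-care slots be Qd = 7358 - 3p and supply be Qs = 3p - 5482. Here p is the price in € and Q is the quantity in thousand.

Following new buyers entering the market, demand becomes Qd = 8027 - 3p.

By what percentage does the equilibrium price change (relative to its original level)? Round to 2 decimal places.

Solve the original market: 7358 - 3p = 3p - 5482, hence p = 2140 and Q = 938.
The new curves are Qd = 8027 - 3p (demand) and Qs = 3p - 5482 (supply).
Setting them equal: 8027 - 3p = 3p - 5482 → 13509 = 6p, so p = 2251.5 and Q = 1272.5.
%Δp = (2251.5 − 2140) / 2140 × 100 = +5.21%.

+5.21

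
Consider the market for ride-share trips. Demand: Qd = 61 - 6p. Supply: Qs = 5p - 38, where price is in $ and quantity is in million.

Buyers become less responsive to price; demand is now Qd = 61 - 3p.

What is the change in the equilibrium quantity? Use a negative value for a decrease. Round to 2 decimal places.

Before the shock: 61 - 6p = 5p - 38 ⇒ 99 = 11p ⇒ p = 9, Q = 7.
With the change applied: demand Qd = 61 - 3p, supply Qs = 5p - 38.
Equate the new curves: 61 - 3p = 5p - 38, giving 99 = 8p, p = 12.375, Q = 23.875.
ΔQ = 23.875 − 7 = +16.88.

+16.88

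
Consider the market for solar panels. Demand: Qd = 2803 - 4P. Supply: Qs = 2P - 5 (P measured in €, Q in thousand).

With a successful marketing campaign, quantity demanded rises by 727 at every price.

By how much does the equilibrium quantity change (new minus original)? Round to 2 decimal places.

+242.33

Before the shock: 2803 - 4P = 2P - 5 ⇒ 2808 = 6P ⇒ P = 468, Q = 931.
The new curves are Qd = 3530 - 4P (demand) and Qs = 2P - 5 (supply).
Equate the new curves: 3530 - 4P = 2P - 5, giving 3535 = 6P, P = 3535/6 ≈ 589.1667, Q = 3520/3 ≈ 1173.3333.
ΔQ = 1173.3333 − 931 = +242.33.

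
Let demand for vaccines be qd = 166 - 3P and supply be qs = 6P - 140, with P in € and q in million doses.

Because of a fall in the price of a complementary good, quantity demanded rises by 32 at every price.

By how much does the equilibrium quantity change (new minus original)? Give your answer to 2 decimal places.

+21.33

Solve the original market: 166 - 3P = 6P - 140, hence P = 34 and q = 64.
After the shift, demand is qd = 198 - 3P and supply is qs = 6P - 140.
New equilibrium: 198 - 3P = 6P - 140 ⇒ 338 = 9P ⇒ P = 338/9 ≈ 37.5556, q = 256/3 ≈ 85.3333.
Δq = 85.3333 − 64 = +21.33.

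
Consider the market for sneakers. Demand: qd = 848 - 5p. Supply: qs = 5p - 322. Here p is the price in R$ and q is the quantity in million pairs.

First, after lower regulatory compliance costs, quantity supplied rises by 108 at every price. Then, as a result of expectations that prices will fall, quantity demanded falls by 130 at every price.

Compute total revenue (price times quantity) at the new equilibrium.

23486.4

Original equilibrium: 848 - 5p = 5p - 322 gives 1170 = 10p, so p = 117 and q = 263.
The shock moves the curves to qd = 718 - 5p and qs = 5p - 214.
New equilibrium: 718 - 5p = 5p - 214 ⇒ 932 = 10p ⇒ p = 93.2, q = 252.
New expenditure = 93.2 × 252 = 23486.4.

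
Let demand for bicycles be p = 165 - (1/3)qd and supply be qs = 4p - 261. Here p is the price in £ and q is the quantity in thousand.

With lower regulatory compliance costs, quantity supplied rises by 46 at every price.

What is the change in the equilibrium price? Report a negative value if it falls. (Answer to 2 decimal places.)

Solve the original market: 495 - 3p = 4p - 261, hence p = 108 and q = 171.
The shock moves the curves to qd = 495 - 3p and qs = 4p - 215.
Clearing the new market: 495 - 3p = 4p - 215, so p = 710/7 ≈ 101.4286 and q = 1335/7 ≈ 190.7143.
Δp = 101.4286 − 108 = -6.57.

-6.57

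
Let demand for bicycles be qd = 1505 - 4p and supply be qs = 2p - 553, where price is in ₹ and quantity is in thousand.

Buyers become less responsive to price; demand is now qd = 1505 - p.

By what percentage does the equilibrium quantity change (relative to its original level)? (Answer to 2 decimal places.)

+515.79

Solve the original market: 1505 - 4p = 2p - 553, hence p = 343 and q = 133.
The new curves are qd = 1505 - p (demand) and qs = 2p - 553 (supply).
Setting them equal: 1505 - p = 2p - 553 → 2058 = 3p, so p = 686 and q = 819.
%Δq = (819 − 133) / 133 × 100 = +515.79%.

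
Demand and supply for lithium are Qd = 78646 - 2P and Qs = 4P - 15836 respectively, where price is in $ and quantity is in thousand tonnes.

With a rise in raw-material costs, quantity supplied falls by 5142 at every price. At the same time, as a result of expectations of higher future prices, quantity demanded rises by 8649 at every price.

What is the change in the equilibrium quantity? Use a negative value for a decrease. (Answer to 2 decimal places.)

Solve the original market: 78646 - 2P = 4P - 15836, hence P = 15747 and Q = 47152.
The shock moves the curves to Qd = 87295 - 2P and Qs = 4P - 20978.
Setting them equal: 87295 - 2P = 4P - 20978 → 108273 = 6P, so P = 18045.5 and Q = 51204.
ΔQ = 51204 − 47152 = +4052.00.

+4052.00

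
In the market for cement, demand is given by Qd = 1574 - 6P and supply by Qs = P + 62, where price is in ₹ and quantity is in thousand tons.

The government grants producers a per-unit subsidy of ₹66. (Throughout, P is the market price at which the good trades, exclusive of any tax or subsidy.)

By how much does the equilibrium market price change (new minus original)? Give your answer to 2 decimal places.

-9.43

Before the shock: 1574 - 6P = P + 62 ⇒ 1512 = 7P ⇒ P = 216, Q = 278.
Since sellers receive the price plus the subsidy, the effective supply curve becomes Qs = P + 128.
Clearing the new market: 1574 - 6P = P + 128, so P = 1446/7 ≈ 206.5714 and Q = 2342/7 ≈ 334.5714.
ΔP = 206.5714 − 216 = -9.43.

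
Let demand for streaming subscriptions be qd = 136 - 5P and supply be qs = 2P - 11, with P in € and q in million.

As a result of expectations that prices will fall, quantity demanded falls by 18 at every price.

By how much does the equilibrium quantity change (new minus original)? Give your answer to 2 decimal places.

-5.14

Initially, 136 - 5P = 2P - 11, so 147 = 7P and P = 21, q = 31.
The new curves are qd = 118 - 5P (demand) and qs = 2P - 11 (supply).
Setting them equal: 118 - 5P = 2P - 11 → 129 = 7P, so P = 129/7 ≈ 18.4286 and q = 181/7 ≈ 25.8571.
Δq = 25.8571 − 31 = -5.14.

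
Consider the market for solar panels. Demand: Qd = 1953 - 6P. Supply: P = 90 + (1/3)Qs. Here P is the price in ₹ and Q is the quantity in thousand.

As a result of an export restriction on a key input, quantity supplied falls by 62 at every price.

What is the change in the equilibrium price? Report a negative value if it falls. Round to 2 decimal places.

Original equilibrium: 1953 - 6P = 3P - 270 gives 2223 = 9P, so P = 247 and Q = 471.
After the shift, demand is Qd = 1953 - 6P and supply is Qs = 3P - 332.
New equilibrium: 1953 - 6P = 3P - 332 ⇒ 2285 = 9P ⇒ P = 2285/9 ≈ 253.8889, Q = 1289/3 ≈ 429.6667.
ΔP = 253.8889 − 247 = +6.89.

+6.89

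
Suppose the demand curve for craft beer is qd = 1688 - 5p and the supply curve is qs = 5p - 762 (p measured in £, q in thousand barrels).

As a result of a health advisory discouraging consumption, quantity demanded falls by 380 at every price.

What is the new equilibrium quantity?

Initially, 1688 - 5p = 5p - 762, so 2450 = 10p and p = 245, q = 463.
The new curves are qd = 1308 - 5p (demand) and qs = 5p - 762 (supply).
Setting them equal: 1308 - 5p = 5p - 762 → 2070 = 10p, so p = 207 and q = 273.

273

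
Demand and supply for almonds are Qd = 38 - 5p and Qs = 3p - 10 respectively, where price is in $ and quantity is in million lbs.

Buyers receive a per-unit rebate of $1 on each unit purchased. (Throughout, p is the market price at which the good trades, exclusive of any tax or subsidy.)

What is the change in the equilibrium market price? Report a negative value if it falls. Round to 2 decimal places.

Before the shock: 38 - 5p = 3p - 10 ⇒ 48 = 8p ⇒ p = 6, Q = 8.
Since buyers' out-of-pocket price is the market price minus the rebate, the effective demand curve becomes Qd = 43 - 5p.
New equilibrium: 43 - 5p = 3p - 10 ⇒ 53 = 8p ⇒ p = 6.625, Q = 9.875.
Δp = 6.625 − 6 = +0.63.

+0.63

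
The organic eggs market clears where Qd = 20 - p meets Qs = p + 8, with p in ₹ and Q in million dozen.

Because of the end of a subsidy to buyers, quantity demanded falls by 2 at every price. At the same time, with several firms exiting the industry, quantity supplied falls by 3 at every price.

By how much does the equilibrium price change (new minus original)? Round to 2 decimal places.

Before the shock: 20 - p = p + 8 ⇒ 12 = 2p ⇒ p = 6, Q = 14.
After the shift, demand is Qd = 18 - p and supply is Qs = p + 5.
Setting them equal: 18 - p = p + 5 → 13 = 2p, so p = 6.5 and Q = 11.5.
Δp = 6.5 − 6 = +0.50.

+0.50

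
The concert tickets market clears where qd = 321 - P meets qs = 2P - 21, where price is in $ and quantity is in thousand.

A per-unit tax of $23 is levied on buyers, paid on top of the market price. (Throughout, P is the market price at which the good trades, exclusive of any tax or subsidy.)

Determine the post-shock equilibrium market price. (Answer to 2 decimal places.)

106.33

Solve the original market: 321 - P = 2P - 21, hence P = 114 and q = 207.
Since buyers pay the price plus the tax, the effective demand curve becomes qd = 298 - P.
Setting them equal: 298 - P = 2P - 21 → 319 = 3P, so P = 319/3 ≈ 106.3333 and q = 575/3 ≈ 191.6667.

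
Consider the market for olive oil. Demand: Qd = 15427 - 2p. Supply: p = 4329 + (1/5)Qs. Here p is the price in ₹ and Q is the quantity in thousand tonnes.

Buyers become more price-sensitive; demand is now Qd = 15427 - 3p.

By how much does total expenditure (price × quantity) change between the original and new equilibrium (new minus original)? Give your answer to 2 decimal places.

-18539310.00

Before the shock: 15427 - 2p = 5p - 21645 ⇒ 37072 = 7p ⇒ p = 5296, Q = 4835.
The shock moves the curves to Qd = 15427 - 3p and Qs = 5p - 21645.
Clearing the new market: 15427 - 3p = 5p - 21645, so p = 4634 and Q = 1525.
Expenditure moves from 5296×4835 = 25606160 to 4634×1525 = 7066850; change = -18539310.00.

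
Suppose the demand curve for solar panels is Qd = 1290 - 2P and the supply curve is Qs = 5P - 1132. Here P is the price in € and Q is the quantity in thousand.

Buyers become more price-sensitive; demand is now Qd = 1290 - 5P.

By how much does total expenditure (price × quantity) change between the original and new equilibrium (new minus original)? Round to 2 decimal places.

-187774.20

Before the shock: 1290 - 2P = 5P - 1132 ⇒ 2422 = 7P ⇒ P = 346, Q = 598.
With the change applied: demand Qd = 1290 - 5P, supply Qs = 5P - 1132.
Clearing the new market: 1290 - 5P = 5P - 1132, so P = 242.2 and Q = 79.
Expenditure moves from 346×598 = 206908 to 242.2×79 = 19133.8; change = -187774.20.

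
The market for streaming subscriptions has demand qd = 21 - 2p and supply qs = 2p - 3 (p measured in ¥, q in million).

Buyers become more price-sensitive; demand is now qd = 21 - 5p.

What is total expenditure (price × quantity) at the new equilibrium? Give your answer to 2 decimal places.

13.22

Original equilibrium: 21 - 2p = 2p - 3 gives 24 = 4p, so p = 6 and q = 9.
The new curves are qd = 21 - 5p (demand) and qs = 2p - 3 (supply).
New equilibrium: 21 - 5p = 2p - 3 ⇒ 24 = 7p ⇒ p = 24/7 ≈ 3.4286, q = 27/7 ≈ 3.8571.
New expenditure = 3.4286 × 3.8571 = 13.22.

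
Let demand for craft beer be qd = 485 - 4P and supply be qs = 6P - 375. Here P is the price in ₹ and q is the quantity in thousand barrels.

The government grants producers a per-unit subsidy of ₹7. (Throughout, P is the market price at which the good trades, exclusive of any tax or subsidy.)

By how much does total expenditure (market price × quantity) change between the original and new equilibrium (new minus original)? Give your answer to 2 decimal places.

+782.04

Initially, 485 - 4P = 6P - 375, so 860 = 10P and P = 86, q = 141.
Since sellers receive the price plus the subsidy, the effective supply curve becomes qs = 6P - 333.
Setting them equal: 485 - 4P = 6P - 333 → 818 = 10P, so P = 81.8 and q = 157.8.
Expenditure moves from 86×141 = 12126 to 81.8×157.8 = 12908.04; change = +782.04.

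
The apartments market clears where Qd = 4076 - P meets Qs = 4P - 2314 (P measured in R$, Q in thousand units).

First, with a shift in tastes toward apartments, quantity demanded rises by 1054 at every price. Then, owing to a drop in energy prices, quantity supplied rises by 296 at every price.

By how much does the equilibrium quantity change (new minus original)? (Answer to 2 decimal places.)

+902.40

Original equilibrium: 4076 - P = 4P - 2314 gives 6390 = 5P, so P = 1278 and Q = 2798.
After the shift, demand is Qd = 5130 - P and supply is Qs = 4P - 2018.
New equilibrium: 5130 - P = 4P - 2018 ⇒ 7148 = 5P ⇒ P = 1429.6, Q = 3700.4.
ΔQ = 3700.4 − 2798 = +902.40.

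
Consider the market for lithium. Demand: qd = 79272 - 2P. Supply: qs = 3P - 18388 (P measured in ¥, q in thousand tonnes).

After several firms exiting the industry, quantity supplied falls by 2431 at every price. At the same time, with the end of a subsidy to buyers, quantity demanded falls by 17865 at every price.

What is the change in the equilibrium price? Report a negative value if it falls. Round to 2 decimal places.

Before the shock: 79272 - 2P = 3P - 18388 ⇒ 97660 = 5P ⇒ P = 19532, q = 40208.
The shock moves the curves to qd = 61407 - 2P and qs = 3P - 20819.
Equate the new curves: 61407 - 2P = 3P - 20819, giving 82226 = 5P, P = 16445.2, q = 28516.6.
ΔP = 16445.2 − 19532 = -3086.80.

-3086.80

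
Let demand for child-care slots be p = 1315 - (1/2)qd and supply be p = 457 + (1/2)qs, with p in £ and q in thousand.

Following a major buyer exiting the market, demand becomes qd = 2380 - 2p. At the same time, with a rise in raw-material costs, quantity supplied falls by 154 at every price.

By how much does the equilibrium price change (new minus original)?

Initially, 2630 - 2p = 2p - 914, so 3544 = 4p and p = 886, q = 858.
After the shift, demand is qd = 2380 - 2p and supply is qs = 2p - 1068.
New equilibrium: 2380 - 2p = 2p - 1068 ⇒ 3448 = 4p ⇒ p = 862, q = 656.
Δp = 862 − 886 = -24.

-24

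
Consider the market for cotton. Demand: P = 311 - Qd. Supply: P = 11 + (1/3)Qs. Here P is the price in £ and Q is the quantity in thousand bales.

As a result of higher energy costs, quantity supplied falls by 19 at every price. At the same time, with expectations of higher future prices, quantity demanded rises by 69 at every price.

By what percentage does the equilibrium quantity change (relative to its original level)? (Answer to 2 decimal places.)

Solve the original market: 311 - P = 3P - 33, hence P = 86 and Q = 225.
After the shift, demand is Qd = 380 - P and supply is Qs = 3P - 52.
New equilibrium: 380 - P = 3P - 52 ⇒ 432 = 4P ⇒ P = 108, Q = 272.
%ΔQ = (272 − 225) / 225 × 100 = +20.89%.

+20.89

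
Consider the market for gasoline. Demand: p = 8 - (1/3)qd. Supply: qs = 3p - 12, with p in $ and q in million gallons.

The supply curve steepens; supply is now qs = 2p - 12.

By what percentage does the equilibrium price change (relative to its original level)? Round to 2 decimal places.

+20.00

Initially, 24 - 3p = 3p - 12, so 36 = 6p and p = 6, q = 6.
The new curves are qd = 24 - 3p (demand) and qs = 2p - 12 (supply).
Clearing the new market: 24 - 3p = 2p - 12, so p = 7.2 and q = 2.4.
%Δp = (7.2 − 6) / 6 × 100 = +20.00%.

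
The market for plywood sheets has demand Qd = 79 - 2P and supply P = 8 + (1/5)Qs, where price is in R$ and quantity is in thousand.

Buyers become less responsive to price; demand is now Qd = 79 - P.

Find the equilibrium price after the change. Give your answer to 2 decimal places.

Solve the original market: 79 - 2P = 5P - 40, hence P = 17 and Q = 45.
With the change applied: demand Qd = 79 - P, supply Qs = 5P - 40.
Clearing the new market: 79 - P = 5P - 40, so P = 119/6 ≈ 19.8333 and Q = 355/6 ≈ 59.1667.

19.83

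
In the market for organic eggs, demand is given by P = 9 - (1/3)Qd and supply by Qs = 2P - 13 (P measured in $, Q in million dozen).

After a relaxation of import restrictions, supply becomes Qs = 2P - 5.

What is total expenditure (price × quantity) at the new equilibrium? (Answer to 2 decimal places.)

49.92

Original equilibrium: 27 - 3P = 2P - 13 gives 40 = 5P, so P = 8 and Q = 3.
The new curves are Qd = 27 - 3P (demand) and Qs = 2P - 5 (supply).
Clearing the new market: 27 - 3P = 2P - 5, so P = 6.4 and Q = 7.8.
New expenditure = 6.4 × 7.8 = 49.92.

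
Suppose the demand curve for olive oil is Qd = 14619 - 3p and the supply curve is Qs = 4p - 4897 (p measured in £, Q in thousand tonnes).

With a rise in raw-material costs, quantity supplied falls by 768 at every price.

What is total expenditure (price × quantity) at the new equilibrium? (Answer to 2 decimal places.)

17171440.90

Initially, 14619 - 3p = 4p - 4897, so 19516 = 7p and p = 2788, Q = 6255.
The shock moves the curves to Qd = 14619 - 3p and Qs = 4p - 5665.
New equilibrium: 14619 - 3p = 4p - 5665 ⇒ 20284 = 7p ⇒ p = 20284/7 ≈ 2897.7143, Q = 41481/7 ≈ 5925.8571.
New expenditure = 2897.7143 × 5925.8571 = 17171440.90.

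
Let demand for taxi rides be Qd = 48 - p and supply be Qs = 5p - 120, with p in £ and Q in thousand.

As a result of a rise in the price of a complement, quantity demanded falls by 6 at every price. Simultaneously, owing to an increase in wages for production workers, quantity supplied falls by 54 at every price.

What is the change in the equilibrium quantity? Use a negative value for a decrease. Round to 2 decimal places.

Initially, 48 - p = 5p - 120, so 168 = 6p and p = 28, Q = 20.
The new curves are Qd = 42 - p (demand) and Qs = 5p - 174 (supply).
Clearing the new market: 42 - p = 5p - 174, so p = 36 and Q = 6.
ΔQ = 6 − 20 = -14.00.

-14.00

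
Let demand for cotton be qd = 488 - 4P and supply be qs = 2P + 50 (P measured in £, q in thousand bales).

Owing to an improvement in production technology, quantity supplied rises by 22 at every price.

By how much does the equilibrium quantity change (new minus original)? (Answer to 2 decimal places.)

+14.67

Before the shock: 488 - 4P = 2P + 50 ⇒ 438 = 6P ⇒ P = 73, q = 196.
After the shift, demand is qd = 488 - 4P and supply is qs = 2P + 72.
New equilibrium: 488 - 4P = 2P + 72 ⇒ 416 = 6P ⇒ P = 208/3 ≈ 69.3333, q = 632/3 ≈ 210.6667.
Δq = 210.6667 − 196 = +14.67.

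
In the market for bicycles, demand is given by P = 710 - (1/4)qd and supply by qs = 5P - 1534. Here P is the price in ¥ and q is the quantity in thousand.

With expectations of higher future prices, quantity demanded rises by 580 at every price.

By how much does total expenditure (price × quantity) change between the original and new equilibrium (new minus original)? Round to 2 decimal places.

Before the shock: 2840 - 4P = 5P - 1534 ⇒ 4374 = 9P ⇒ P = 486, q = 896.
The shock moves the curves to qd = 3420 - 4P and qs = 5P - 1534.
Setting them equal: 3420 - 4P = 5P - 1534 → 4954 = 9P, so P = 4954/9 ≈ 550.4444 and q = 10964/9 ≈ 1218.2222.
Expenditure moves from 486×896 = 435456 to 550.4444×1218.2222 = 670563.6543; change = +235107.65.

+235107.65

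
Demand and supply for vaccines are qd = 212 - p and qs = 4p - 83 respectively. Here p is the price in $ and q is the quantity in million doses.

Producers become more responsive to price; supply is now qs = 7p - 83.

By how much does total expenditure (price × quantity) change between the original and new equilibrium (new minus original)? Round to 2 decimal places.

-2569.27

Solve the original market: 212 - p = 4p - 83, hence p = 59 and q = 153.
The shock moves the curves to qd = 212 - p and qs = 7p - 83.
Equate the new curves: 212 - p = 7p - 83, giving 295 = 8p, p = 36.875, q = 175.125.
Expenditure moves from 59×153 = 9027 to 36.875×175.125 = 6457.734375; change = -2569.27.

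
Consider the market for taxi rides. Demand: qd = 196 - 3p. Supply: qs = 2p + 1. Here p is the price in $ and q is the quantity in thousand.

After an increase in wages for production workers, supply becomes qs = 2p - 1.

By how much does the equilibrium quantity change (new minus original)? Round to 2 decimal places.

Solve the original market: 196 - 3p = 2p + 1, hence p = 39 and q = 79.
The new curves are qd = 196 - 3p (demand) and qs = 2p - 1 (supply).
Equate the new curves: 196 - 3p = 2p - 1, giving 197 = 5p, p = 39.4, q = 77.8.
Δq = 77.8 − 79 = -1.20.

-1.20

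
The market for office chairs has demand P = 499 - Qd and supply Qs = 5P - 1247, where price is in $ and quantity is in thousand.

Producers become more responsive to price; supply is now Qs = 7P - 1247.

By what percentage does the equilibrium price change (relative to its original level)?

Solve the original market: 499 - P = 5P - 1247, hence P = 291 and Q = 208.
The new curves are Qd = 499 - P (demand) and Qs = 7P - 1247 (supply).
New equilibrium: 499 - P = 7P - 1247 ⇒ 1746 = 8P ⇒ P = 218.25, Q = 280.75.
%ΔP = (218.25 − 291) / 291 × 100 = -25%.

-25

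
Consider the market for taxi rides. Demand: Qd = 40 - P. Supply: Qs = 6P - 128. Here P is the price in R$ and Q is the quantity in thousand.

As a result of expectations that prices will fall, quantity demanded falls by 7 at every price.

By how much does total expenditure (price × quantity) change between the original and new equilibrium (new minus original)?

Solve the original market: 40 - P = 6P - 128, hence P = 24 and Q = 16.
After the shift, demand is Qd = 33 - P and supply is Qs = 6P - 128.
New equilibrium: 33 - P = 6P - 128 ⇒ 161 = 7P ⇒ P = 23, Q = 10.
Expenditure moves from 24×16 = 384 to 23×10 = 230; change = -154.

-154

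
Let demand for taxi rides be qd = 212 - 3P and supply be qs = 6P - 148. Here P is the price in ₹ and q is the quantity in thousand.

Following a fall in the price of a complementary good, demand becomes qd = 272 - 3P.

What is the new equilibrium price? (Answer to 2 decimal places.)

Before the shock: 212 - 3P = 6P - 148 ⇒ 360 = 9P ⇒ P = 40, q = 92.
After the shift, demand is qd = 272 - 3P and supply is qs = 6P - 148.
Setting them equal: 272 - 3P = 6P - 148 → 420 = 9P, so P = 140/3 ≈ 46.6667 and q = 132.

46.67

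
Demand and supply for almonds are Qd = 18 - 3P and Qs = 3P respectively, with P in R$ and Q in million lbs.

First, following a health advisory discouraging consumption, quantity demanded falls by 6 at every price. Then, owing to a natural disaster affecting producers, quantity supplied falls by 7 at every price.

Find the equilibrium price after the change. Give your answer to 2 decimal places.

3.17

Solve the original market: 18 - 3P = 3P, hence P = 3 and Q = 9.
The new curves are Qd = 12 - 3P (demand) and Qs = 3P - 7 (supply).
Setting them equal: 12 - 3P = 3P - 7 → 19 = 6P, so P = 19/6 ≈ 3.1667 and Q = 2.5.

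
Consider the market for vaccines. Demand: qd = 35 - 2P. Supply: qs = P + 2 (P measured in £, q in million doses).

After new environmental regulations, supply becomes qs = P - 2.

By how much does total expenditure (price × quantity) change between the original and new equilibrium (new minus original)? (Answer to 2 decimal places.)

-15.56

Before the shock: 35 - 2P = P + 2 ⇒ 33 = 3P ⇒ P = 11, q = 13.
After the shift, demand is qd = 35 - 2P and supply is qs = P - 2.
Equate the new curves: 35 - 2P = P - 2, giving 37 = 3P, P = 37/3 ≈ 12.3333, q = 31/3 ≈ 10.3333.
Expenditure moves from 11×13 = 143 to 12.3333×10.3333 = 127.4444; change = -15.56.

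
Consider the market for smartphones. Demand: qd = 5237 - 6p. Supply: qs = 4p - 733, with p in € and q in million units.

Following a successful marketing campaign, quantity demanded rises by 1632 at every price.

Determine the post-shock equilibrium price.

760.2

Before the shock: 5237 - 6p = 4p - 733 ⇒ 5970 = 10p ⇒ p = 597, q = 1655.
The new curves are qd = 6869 - 6p (demand) and qs = 4p - 733 (supply).
Setting them equal: 6869 - 6p = 4p - 733 → 7602 = 10p, so p = 760.2 and q = 2307.8.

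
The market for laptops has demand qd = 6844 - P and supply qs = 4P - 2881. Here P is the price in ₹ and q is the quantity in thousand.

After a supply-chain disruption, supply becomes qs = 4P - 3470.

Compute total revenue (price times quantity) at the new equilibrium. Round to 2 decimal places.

Initially, 6844 - P = 4P - 2881, so 9725 = 5P and P = 1945, q = 4899.
With the change applied: demand qd = 6844 - P, supply qs = 4P - 3470.
Equate the new curves: 6844 - P = 4P - 3470, giving 10314 = 5P, P = 2062.8, q = 4781.2.
New expenditure = 2062.8 × 4781.2 = 9862659.36.

9862659.36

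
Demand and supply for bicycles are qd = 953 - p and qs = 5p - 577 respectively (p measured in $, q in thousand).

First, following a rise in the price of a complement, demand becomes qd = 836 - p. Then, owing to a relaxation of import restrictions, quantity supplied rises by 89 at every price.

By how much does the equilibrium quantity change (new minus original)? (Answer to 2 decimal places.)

Before the shock: 953 - p = 5p - 577 ⇒ 1530 = 6p ⇒ p = 255, q = 698.
After the shift, demand is qd = 836 - p and supply is qs = 5p - 488.
Setting them equal: 836 - p = 5p - 488 → 1324 = 6p, so p = 662/3 ≈ 220.6667 and q = 1846/3 ≈ 615.3333.
Δq = 615.3333 − 698 = -82.67.

-82.67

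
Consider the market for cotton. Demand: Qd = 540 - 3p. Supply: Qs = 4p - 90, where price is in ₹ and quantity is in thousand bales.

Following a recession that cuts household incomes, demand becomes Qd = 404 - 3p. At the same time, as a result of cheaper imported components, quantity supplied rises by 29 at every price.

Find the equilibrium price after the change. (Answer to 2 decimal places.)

Solve the original market: 540 - 3p = 4p - 90, hence p = 90 and Q = 270.
The new curves are Qd = 404 - 3p (demand) and Qs = 4p - 61 (supply).
Clearing the new market: 404 - 3p = 4p - 61, so p = 465/7 ≈ 66.4286 and Q = 1433/7 ≈ 204.7143.

66.43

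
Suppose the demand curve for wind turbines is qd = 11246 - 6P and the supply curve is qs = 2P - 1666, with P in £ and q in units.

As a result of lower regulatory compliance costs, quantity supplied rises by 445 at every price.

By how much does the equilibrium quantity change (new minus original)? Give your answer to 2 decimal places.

+333.75

Initially, 11246 - 6P = 2P - 1666, so 12912 = 8P and P = 1614, q = 1562.
After the shift, demand is qd = 11246 - 6P and supply is qs = 2P - 1221.
Equate the new curves: 11246 - 6P = 2P - 1221, giving 12467 = 8P, P = 1558.375, q = 1895.75.
Δq = 1895.75 − 1562 = +333.75.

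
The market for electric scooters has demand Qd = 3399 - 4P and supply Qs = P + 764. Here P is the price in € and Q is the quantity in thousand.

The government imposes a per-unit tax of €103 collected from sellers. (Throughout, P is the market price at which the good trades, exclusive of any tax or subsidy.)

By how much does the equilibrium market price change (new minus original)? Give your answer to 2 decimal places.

Initially, 3399 - 4P = P + 764, so 2635 = 5P and P = 527, Q = 1291.
Since sellers keep the price net of the tax, the effective supply curve becomes Qs = P + 661.
Equate the new curves: 3399 - 4P = P + 661, giving 2738 = 5P, P = 547.6, Q = 1208.6.
ΔP = 547.6 − 527 = +20.60.

+20.60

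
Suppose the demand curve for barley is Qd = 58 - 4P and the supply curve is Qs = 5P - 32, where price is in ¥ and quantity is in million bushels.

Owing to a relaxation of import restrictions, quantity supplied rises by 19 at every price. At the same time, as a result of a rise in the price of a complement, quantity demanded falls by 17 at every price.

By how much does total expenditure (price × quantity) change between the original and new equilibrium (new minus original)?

-78

Original equilibrium: 58 - 4P = 5P - 32 gives 90 = 9P, so P = 10 and Q = 18.
With the change applied: demand Qd = 41 - 4P, supply Qs = 5P - 13.
New equilibrium: 41 - 4P = 5P - 13 ⇒ 54 = 9P ⇒ P = 6, Q = 17.
Expenditure moves from 10×18 = 180 to 6×17 = 102; change = -78.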